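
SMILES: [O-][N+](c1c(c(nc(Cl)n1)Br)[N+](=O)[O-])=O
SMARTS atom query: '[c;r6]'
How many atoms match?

4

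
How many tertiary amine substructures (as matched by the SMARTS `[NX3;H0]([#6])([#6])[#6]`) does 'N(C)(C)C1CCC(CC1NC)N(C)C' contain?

[NX3;H0]([#6])([#6])[#6] is the SMARTS for a tertiary amine: a trivalent nitrogen with no H, bonded to three carbons.
The molecule carries 2 separate instances of a dimethylamino group (-N(CH3)2) meeting every constraint; each maps to a distinct set of atoms, giving 2 matches.

2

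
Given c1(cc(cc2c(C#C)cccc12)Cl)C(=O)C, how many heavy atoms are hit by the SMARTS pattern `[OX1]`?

The query [OX1] means: aliphatic oxygen with one total connection — typically a carbonyl =O or an oxide.
Check the 16 heavy atoms by environment: 10× c (aromatic, X3) → no; 1× Cl (X1) → no; 1× C (X3) → no; 1× O (X1) → match; 1× C (X4) → no; 2× C (X2) → no.
That gives 1 matching atom.

1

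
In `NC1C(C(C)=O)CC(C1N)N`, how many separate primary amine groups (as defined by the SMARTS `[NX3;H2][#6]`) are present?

[NX3;H2][#6] is the SMARTS for a primary amine: a trivalent nitrogen with two H attached to carbon.
The molecule carries 3 separate instances of a primary amino group (-NH2) meeting every constraint; each maps to a distinct set of atoms, giving 3 matches.

3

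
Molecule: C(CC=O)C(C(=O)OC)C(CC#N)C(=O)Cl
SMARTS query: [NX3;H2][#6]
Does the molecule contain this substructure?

No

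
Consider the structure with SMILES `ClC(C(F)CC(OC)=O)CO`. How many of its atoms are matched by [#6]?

6

Check the 11 heavy atoms by environment: 6× C → match; 1× F → no; 1× Cl → no; 3× O → no.
That gives 6 matching atoms.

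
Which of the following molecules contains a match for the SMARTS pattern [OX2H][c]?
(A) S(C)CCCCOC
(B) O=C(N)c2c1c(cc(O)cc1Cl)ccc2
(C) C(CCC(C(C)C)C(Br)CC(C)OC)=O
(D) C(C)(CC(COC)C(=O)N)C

[OX2H][c] describes a hydroxyl oxygen attached to an aromatic carbon (a phenol).
(A) has a methoxy ether (-OCH3) but the oxygen has H0, not H1.
(B) contains a hydroxyl group (-OH), which satisfies every atom and bond constraint.
(C) has a methoxy ether (-OCH3) but the oxygen has H0, not H1.
(D) has a methoxy ether (-OCH3) but the oxygen has H0, not H1.
So the answer is (B).

B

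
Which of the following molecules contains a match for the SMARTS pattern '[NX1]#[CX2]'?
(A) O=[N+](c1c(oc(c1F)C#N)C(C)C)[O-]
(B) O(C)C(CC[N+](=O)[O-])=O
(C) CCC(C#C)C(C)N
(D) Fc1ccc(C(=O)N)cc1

A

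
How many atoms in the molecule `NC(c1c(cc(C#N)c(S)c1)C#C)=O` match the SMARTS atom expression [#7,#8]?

3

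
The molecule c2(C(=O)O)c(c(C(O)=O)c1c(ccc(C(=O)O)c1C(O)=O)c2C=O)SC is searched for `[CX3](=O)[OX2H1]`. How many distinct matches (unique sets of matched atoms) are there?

4

[CX3](=O)[OX2H1] is the SMARTS for a carboxylic acid: an sp2 carbon double-bonded to O and single-bonded to an -OH oxygen.
The molecule carries 4 separate instances of a carboxylic acid group (-C(=O)OH) meeting every constraint; each maps to a distinct set of atoms, giving 4 matches.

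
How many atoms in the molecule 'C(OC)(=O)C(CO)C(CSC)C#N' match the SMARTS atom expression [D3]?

The query [D3] means: atom with exactly three heavy-atom neighbours.
Check the 13 heavy atoms by environment: 3× C (D2) → no; 3× C (D3) → match; 2× O (D1) → no; 1× S (D2) → no; 2× C (D1) → no; 1× N (D1) → no; 1× O (D2) → no.
That gives 3 matching atoms.

3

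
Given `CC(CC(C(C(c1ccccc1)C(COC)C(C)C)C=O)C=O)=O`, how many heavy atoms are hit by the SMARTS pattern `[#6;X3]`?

9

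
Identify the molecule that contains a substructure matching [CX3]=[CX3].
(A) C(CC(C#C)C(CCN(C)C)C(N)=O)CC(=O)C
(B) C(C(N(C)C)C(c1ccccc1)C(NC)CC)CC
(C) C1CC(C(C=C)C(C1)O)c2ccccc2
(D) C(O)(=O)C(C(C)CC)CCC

[CX3]=[CX3] describes a non-aromatic C=C double bond between two sp2 carbons (an alkene).
(A) has an ethynyl group (-C#CH) but the C-C bond is a triple bond, not a double bond.
(B) has an ethyl group (-CH2CH3) but its C-C bond is a single bond between CX4 carbons, not CX3=CX3.
(C) contains a vinyl group (-CH=CH2), which satisfies every atom and bond constraint.
(D) has an ethyl group (-CH2CH3) but its C-C bond is a single bond between CX4 carbons, not CX3=CX3.
So the answer is (C).

C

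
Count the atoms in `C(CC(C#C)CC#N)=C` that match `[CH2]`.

3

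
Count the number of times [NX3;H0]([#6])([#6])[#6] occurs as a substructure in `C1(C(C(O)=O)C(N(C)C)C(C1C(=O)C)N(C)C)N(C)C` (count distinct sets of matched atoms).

3

[NX3;H0]([#6])([#6])[#6] is the SMARTS for a tertiary amine: a trivalent nitrogen with no H, bonded to three carbons.
The molecule carries 3 separate instances of a dimethylamino group (-N(CH3)2) meeting every constraint; each maps to a distinct set of atoms, giving 3 matches.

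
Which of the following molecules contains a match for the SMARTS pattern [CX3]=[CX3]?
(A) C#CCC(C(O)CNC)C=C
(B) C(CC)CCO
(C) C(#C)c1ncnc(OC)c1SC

[CX3]=[CX3] describes a non-aromatic C=C double bond between two sp2 carbons (an alkene).
(A) contains a vinyl group (-CH=CH2), which satisfies every atom and bond constraint.
(B) has an ethyl group (-CH2CH3) but its C-C bond is a single bond between CX4 carbons, not CX3=CX3.
(C) has an ethynyl group (-C#CH) but the C-C bond is a triple bond, not a double bond.
So the answer is (A).

A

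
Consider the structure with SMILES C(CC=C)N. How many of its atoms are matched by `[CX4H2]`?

2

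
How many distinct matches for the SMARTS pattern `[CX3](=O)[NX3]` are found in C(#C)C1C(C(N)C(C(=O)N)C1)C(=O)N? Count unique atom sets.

2

[CX3](=O)[NX3] is the SMARTS for an amide: a carbonyl carbon bonded to a trivalent nitrogen.
The molecule carries 2 separate instances of a primary amide (-C(=O)NH2) meeting every constraint; each maps to a distinct set of atoms, giving 2 matches.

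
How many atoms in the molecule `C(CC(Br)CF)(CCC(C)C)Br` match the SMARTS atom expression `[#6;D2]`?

4

The query [#6;D2] means: any carbon bonded to exactly two heavy atoms.
Check the 12 heavy atoms by environment: 4× C (D2) → match; 3× C (D3) → no; 2× Br (D1) → no; 2× C (D1) → no; 1× F (D1) → no.
That gives 4 matching atoms.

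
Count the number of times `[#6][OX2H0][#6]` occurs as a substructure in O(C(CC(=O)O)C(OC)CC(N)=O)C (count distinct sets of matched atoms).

2

[#6][OX2H0][#6] is the SMARTS for an ether: an aliphatic oxygen bridging two carbons with no H on the oxygen.
The molecule carries 2 separate instances of a methoxy ether (-OCH3) meeting every constraint; each maps to a distinct set of atoms, giving 2 matches.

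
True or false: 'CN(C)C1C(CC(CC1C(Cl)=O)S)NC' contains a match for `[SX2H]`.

The pattern [SX2H] describes an aliphatic sulfur with two connections, one being H — a thiol.
The molecule carries a thiol (-SH), whose atoms satisfy every constraint of the query, so the pattern matches.

True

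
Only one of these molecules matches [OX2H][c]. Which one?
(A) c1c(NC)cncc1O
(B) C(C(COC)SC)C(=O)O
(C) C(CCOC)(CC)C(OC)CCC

[OX2H][c] describes a hydroxyl oxygen attached to an aromatic carbon (a phenol).
(A) contains a hydroxyl group (-OH), which satisfies every atom and bond constraint.
(B) has a methoxy ether (-OCH3) but the oxygen has H0, not H1.
(C) has a methoxy ether (-OCH3) but the oxygen has H0, not H1.
So the answer is (A).

A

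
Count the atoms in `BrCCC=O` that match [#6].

3

The query [#6] means: #6 matches any atom with atomic number 6 (carbon, aromatic or aliphatic).
Check the 5 heavy atoms by environment: 3× C → match; 1× Br → no; 1× O → no.
That gives 3 matching atoms.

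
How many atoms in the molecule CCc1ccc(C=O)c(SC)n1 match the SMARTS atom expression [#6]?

9

The query [#6] means: #6 matches any atom with atomic number 6 (carbon, aromatic or aliphatic).
Check the 12 heavy atoms by environment: 1× n (aromatic) → no; 5× c (aromatic) → match; 1× S → no; 4× C → match; 1× O → no.
Summing the matching environments: 5 + 4 = 9 matching atoms.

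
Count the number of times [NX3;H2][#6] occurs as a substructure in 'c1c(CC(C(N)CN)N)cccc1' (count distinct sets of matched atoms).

[NX3;H2][#6] is the SMARTS for a primary amine: a trivalent nitrogen with two H attached to carbon.
The molecule carries 3 separate instances of a primary amino group (-NH2) meeting every constraint; each maps to a distinct set of atoms, giving 3 matches.

3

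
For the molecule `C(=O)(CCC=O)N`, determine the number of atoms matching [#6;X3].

The query [#6;X3] means: any carbon (aromatic or not) with three total connections.
Check the 7 heavy atoms by environment: 2× C (X4) → no; 2× C (X3) → match; 2× O (X1) → no; 1× N (X3) → no.
That gives 2 matching atoms.

2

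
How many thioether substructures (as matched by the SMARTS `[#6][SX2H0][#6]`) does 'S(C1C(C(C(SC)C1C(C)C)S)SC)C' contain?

3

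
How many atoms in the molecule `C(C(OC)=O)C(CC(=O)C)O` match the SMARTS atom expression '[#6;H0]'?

The query [#6;H0] means: any carbon with no attached hydrogen.
Check the 11 heavy atoms by environment: 2× C (H2) → no; 1× C (H1) → no; 2× C (H0) → match; 3× O (H0) → no; 2× C (H3) → no; 1× O (H1) → no.
That gives 2 matching atoms.

2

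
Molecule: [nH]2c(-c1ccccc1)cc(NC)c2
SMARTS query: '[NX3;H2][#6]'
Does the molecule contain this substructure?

No

The pattern [NX3;H2][#6] describes a trivalent nitrogen with two H attached to carbon — a primary amine.
The closest candidate here is an N-methylamino group (-NHCH3), but the nitrogen bears two carbons and only one H (H1), not H2. No other fragment satisfies the full query, so there is no match.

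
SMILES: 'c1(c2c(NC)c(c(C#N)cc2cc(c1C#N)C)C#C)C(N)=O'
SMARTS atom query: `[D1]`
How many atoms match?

7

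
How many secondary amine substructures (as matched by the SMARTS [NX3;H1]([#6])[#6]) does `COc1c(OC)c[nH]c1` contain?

[NX3;H1]([#6])[#6] is the SMARTS for a secondary amine: a trivalent nitrogen with one H, bonded to two carbons.
No fragment in the molecule satisfies every constraint, giving 0 matches.

0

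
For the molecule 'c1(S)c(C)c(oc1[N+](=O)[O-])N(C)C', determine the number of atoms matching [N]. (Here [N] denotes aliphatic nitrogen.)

2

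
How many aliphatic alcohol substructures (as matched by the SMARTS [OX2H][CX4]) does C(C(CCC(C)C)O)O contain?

[OX2H][CX4] is the SMARTS for an aliphatic alcohol: a hydroxyl oxygen bound to an sp3 (X4) carbon.
The molecule carries 2 separate instances of a hydroxyl group (-OH) meeting every constraint; each maps to a distinct set of atoms, giving 2 matches.

2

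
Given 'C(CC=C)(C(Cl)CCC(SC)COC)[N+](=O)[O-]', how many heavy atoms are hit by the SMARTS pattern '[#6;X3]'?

Check the 17 heavy atoms by environment: 9× C (X4) → no; 1× N (charge +1, X3) → no; 1× O (charge -1, X1) → no; 1× O (X1) → no; 1× O (X2) → no; 1× S (X2) → no; 1× Cl (X1) → no; 2× C (X3) → match.
That gives 2 matching atoms.

2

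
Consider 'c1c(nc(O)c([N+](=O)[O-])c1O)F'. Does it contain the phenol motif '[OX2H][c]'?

The pattern [OX2H][c] describes a hydroxyl oxygen attached to an aromatic carbon — a phenol.
The molecule carries a hydroxyl group (-OH), whose atoms satisfy every constraint of the query, so the pattern matches.

Yes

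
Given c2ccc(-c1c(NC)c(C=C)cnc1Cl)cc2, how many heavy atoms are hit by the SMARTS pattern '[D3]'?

The query [D3] means: atom with exactly three heavy-atom neighbours.
Check the 17 heavy atoms by environment: 1× n (aromatic, D2) → no; 6× c (aromatic, D2) → no; 5× c (aromatic, D3) → match; 1× Cl (D1) → no; 1× C (D2) → no; 2× C (D1) → no; 1× N (D2) → no.
That gives 5 matching atoms.

5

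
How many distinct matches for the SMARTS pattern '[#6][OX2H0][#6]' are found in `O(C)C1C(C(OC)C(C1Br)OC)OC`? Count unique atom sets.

[#6][OX2H0][#6] is the SMARTS for an ether: an aliphatic oxygen bridging two carbons with no H on the oxygen.
The molecule carries 4 separate instances of a methoxy ether (-OCH3) meeting every constraint; each maps to a distinct set of atoms, giving 4 matches.

4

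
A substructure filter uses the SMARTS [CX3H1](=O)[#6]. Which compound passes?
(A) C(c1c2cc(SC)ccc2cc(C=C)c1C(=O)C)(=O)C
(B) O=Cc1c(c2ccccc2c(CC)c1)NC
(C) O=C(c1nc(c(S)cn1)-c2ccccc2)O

[CX3H1](=O)[#6] describes an sp2 carbon with one H, double-bonded to O and single-bonded to carbon (an aldehyde).
(A) has an acetyl/ketone group (-C(=O)CH3) but the carbonyl carbon has H0 (two carbon neighbours), not H1.
(B) contains an aldehyde (-CHO), which satisfies every atom and bond constraint.
(C) has a carboxylic acid group (-C(=O)OH) but the carbonyl carbon has H0 and is bonded to O, not H1.
So the answer is (B).

B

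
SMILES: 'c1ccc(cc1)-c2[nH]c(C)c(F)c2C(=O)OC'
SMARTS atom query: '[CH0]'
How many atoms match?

1

Check the 17 heavy atoms by environment: 1× n (aromatic, H1) → no; 5× c (aromatic, H0) → no; 2× C (H3) → no; 1× C (H0) → match; 2× O (H0) → no; 1× F (H0) → no; 5× c (aromatic, H1) → no.
That gives 1 matching atom.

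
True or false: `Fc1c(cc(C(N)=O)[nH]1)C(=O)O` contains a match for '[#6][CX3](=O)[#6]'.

The pattern [#6][CX3](=O)[#6] describes a carbonyl carbon (no H) flanked by two carbons — a ketone.
The closest candidate here is a primary amide (-C(=O)NH2), but one neighbour of the carbonyl carbon is N, not C. No other fragment satisfies the full query, so there is no match.

False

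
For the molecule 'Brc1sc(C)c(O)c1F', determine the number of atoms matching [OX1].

0

The query [OX1] means: aliphatic oxygen with one total connection — typically a carbonyl =O or an oxide.
Check the 9 heavy atoms by environment: 1× s (aromatic, X2) → no; 4× c (aromatic, X3) → no; 1× O (X2) → no; 1× C (X4) → no; 1× Br (X1) → no; 1× F (X1) → no.
No environment satisfies the query, so 0 matching atoms.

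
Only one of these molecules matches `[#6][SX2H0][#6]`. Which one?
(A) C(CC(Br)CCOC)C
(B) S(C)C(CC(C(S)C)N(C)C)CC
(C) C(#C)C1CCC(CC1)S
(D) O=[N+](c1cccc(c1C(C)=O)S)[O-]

[#6][SX2H0][#6] describes an aliphatic sulfur bridging two carbons with no H on the sulfur (a thioether).
(A) has a methoxy ether (-OCH3) but the bridging atom is O, not S.
(B) contains a methylthio ether (-SCH3), which satisfies every atom and bond constraint.
(C) has a thiol (-SH) but the sulfur has H1, not H0 bridging two carbons.
(D) has a thiol (-SH) but the sulfur has H1, not H0 bridging two carbons.
So the answer is (B).

B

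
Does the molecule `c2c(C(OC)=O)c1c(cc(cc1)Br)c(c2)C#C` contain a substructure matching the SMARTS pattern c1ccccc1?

The pattern c1ccccc1 describes six aromatic carbons in a ring — a benzene ring.
The required atom environment is present in the molecule, so the pattern matches.

Yes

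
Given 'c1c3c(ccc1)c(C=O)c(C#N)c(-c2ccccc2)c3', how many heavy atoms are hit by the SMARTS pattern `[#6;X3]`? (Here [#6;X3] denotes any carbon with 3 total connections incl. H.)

The query [#6;X3] means: any carbon (aromatic or not) with three total connections.
Check the 20 heavy atoms by environment: 16× c (aromatic, X3) → match; 1× C (X2) → no; 1× N (X1) → no; 1× C (X3) → match; 1× O (X1) → no.
Summing the matching environments: 16 + 1 = 17 matching atoms.

17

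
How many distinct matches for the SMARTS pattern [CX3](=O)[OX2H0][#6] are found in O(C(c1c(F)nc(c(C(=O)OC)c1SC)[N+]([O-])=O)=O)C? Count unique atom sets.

2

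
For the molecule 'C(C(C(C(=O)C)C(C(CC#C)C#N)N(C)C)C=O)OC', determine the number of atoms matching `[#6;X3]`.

2

Check the 20 heavy atoms by environment: 10× C (X4) → no; 2× C (X3) → match; 2× O (X1) → no; 1× O (X2) → no; 3× C (X2) → no; 1× N (X1) → no; 1× N (X3) → no.
That gives 2 matching atoms.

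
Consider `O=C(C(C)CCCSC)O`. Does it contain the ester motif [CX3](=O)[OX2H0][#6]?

The pattern [CX3](=O)[OX2H0][#6] describes a carbonyl carbon bonded to an oxygen that is itself bonded to carbon (no H on that O) — an ester.
The closest candidate here is a carboxylic acid group (-C(=O)OH), but the singly-bonded O carries H (OX2H1, not H0). No other fragment satisfies the full query, so there is no match.

No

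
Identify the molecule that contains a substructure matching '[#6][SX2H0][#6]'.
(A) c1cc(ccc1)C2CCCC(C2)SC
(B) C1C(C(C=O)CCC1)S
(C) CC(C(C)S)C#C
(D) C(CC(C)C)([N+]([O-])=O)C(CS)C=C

[#6][SX2H0][#6] describes an aliphatic sulfur bridging two carbons with no H on the sulfur (a thioether).
(A) contains a methylthio ether (-SCH3), which satisfies every atom and bond constraint.
(B) has a thiol (-SH) but the sulfur has H1, not H0 bridging two carbons.
(C) has a thiol (-SH) but the sulfur has H1, not H0 bridging two carbons.
(D) has a thiol (-SH) but the sulfur has H1, not H0 bridging two carbons.
So the answer is (A).

A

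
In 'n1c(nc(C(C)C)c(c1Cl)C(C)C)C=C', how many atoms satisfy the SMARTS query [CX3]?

2

The query [CX3] means: C with X3: aliphatic carbon with exactly 3 total connections.
Check the 15 heavy atoms by environment: 2× n (aromatic, X2) → no; 4× c (aromatic, X3) → no; 2× C (X3) → match; 1× Cl (X1) → no; 6× C (X4) → no.
That gives 2 matching atoms.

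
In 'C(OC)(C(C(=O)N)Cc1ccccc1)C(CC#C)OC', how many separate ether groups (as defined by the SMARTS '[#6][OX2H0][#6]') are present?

2

[#6][OX2H0][#6] is the SMARTS for an ether: an aliphatic oxygen bridging two carbons with no H on the oxygen.
The molecule carries 2 separate instances of a methoxy ether (-OCH3) meeting every constraint; each maps to a distinct set of atoms, giving 2 matches.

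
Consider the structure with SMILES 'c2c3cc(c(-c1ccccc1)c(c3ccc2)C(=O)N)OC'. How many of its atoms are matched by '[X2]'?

1

The query [X2] means: any atom with exactly two total connections (bonds + H).
Check the 21 heavy atoms by environment: 16× c (aromatic, X3) → no; 1× C (X3) → no; 1× O (X1) → no; 1× N (X3) → no; 1× O (X2) → match; 1× C (X4) → no.
That gives 1 matching atom.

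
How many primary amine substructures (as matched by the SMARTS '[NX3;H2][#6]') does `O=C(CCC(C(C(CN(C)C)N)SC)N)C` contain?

2

[NX3;H2][#6] is the SMARTS for a primary amine: a trivalent nitrogen with two H attached to carbon.
The molecule carries 2 separate instances of a primary amino group (-NH2) meeting every constraint; each maps to a distinct set of atoms, giving 2 matches.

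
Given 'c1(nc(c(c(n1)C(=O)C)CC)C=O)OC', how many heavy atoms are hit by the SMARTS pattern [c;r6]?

4

The query [c;r6] means: aromatic carbon that belongs to a six-membered ring.
Check the 15 heavy atoms by environment: 2× n (aromatic, in 6-ring) → no; 4× c (aromatic, in 6-ring) → match; 6× C (acyclic) → no; 3× O (acyclic) → no.
That gives 4 matching atoms.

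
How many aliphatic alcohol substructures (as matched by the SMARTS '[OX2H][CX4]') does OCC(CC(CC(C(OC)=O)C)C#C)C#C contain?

1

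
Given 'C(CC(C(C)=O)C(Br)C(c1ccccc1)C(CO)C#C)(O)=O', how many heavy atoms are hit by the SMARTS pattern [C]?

11

The query [C] means: uppercase C matches aliphatic (non-aromatic) carbon only.
Check the 22 heavy atoms by environment: 11× C → match; 4× O → no; 1× Br → no; 6× c (aromatic) → no.
That gives 11 matching atoms.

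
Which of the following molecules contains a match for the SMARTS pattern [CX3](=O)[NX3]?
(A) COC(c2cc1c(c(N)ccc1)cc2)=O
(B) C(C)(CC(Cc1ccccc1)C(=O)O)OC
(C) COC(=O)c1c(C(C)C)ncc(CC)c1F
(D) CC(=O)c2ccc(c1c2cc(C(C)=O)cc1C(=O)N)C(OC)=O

[CX3](=O)[NX3] describes a carbonyl carbon bonded to a trivalent nitrogen (an amide).
(A) has a primary amino group (-NH2) but the -NH2 is not attached to a carbonyl carbon.
(B) has a carboxylic acid group (-C(=O)OH) but the carbonyl is bonded to O, not to an NX3 nitrogen.
(C) has a methyl-ester group (-C(=O)OCH3) but the carbonyl is bonded to O, not to an NX3 nitrogen.
(D) contains a primary amide (-C(=O)NH2), which satisfies every atom and bond constraint.
So the answer is (D).

D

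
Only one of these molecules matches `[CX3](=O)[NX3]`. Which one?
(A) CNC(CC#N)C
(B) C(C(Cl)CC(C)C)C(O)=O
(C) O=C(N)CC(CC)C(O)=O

[CX3](=O)[NX3] describes a carbonyl carbon bonded to a trivalent nitrogen (an amide).
(A) has a nitrile (-C#N) but the nitrile N is NX1 (triple-bonded), not NX3.
(B) has a carboxylic acid group (-C(=O)OH) but the carbonyl is bonded to O, not to an NX3 nitrogen.
(C) contains a primary amide (-C(=O)NH2), which satisfies every atom and bond constraint.
So the answer is (C).

C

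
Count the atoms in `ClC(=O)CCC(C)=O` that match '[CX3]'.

2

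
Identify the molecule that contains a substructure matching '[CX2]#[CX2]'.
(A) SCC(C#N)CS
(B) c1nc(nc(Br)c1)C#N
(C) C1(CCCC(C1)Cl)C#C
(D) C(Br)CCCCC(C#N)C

C

[CX2]#[CX2] describes a carbon-carbon triple bond (an alkyne).
(A) has a nitrile (-C#N) but the triple bond is C#N, not C#C.
(B) has a nitrile (-C#N) but the triple bond is C#N, not C#C.
(C) contains an ethynyl group (-C#CH), which satisfies every atom and bond constraint.
(D) has a nitrile (-C#N) but the triple bond is C#N, not C#C.
So the answer is (C).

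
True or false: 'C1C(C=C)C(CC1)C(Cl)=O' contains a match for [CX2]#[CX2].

False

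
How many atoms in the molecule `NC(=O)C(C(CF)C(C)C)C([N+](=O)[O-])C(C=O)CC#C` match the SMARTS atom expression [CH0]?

2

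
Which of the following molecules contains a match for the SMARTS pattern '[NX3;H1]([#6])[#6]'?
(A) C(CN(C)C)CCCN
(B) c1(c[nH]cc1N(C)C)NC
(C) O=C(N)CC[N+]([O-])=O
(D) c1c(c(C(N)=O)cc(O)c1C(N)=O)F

[NX3;H1]([#6])[#6] describes a trivalent nitrogen with one H, bonded to two carbons (a secondary amine).
(A) has a dimethylamino group (-N(CH3)2) but the nitrogen has H0, not H1.
(B) contains an N-methylamino group (-NHCH3), which satisfies every atom and bond constraint.
(C) has a primary amide (-C(=O)NH2) but the -C(=O)NH2 nitrogen has H2, not H1.
(D) has a primary amide (-C(=O)NH2) but the -C(=O)NH2 nitrogen has H2, not H1.
So the answer is (B).

B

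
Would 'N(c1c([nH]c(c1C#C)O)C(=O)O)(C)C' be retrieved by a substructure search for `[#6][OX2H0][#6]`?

The pattern [#6][OX2H0][#6] describes an aliphatic oxygen bridging two carbons with no H on the oxygen — an ether.
The closest candidate here is a carboxylic acid group (-C(=O)OH), but the -OH oxygen has H1; the =O is OX1, not OX2. No other fragment satisfies the full query, so there is no match.

No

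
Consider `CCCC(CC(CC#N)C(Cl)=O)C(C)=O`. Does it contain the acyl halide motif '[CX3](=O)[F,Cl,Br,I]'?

The pattern [CX3](=O)[F,Cl,Br,I] describes a carbonyl carbon bonded to a halogen — an acyl halide.
The molecule carries an acyl chloride (-C(=O)Cl), whose atoms satisfy every constraint of the query, so the pattern matches.

Yes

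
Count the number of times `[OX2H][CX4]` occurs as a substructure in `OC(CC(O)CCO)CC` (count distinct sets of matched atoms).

3

[OX2H][CX4] is the SMARTS for an aliphatic alcohol: a hydroxyl oxygen bound to an sp3 (X4) carbon.
The molecule carries 3 separate instances of a hydroxyl group (-OH) meeting every constraint; each maps to a distinct set of atoms, giving 3 matches.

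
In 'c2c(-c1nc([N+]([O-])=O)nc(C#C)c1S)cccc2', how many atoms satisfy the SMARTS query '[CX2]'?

The query [CX2] means: C with X2: aliphatic carbon with exactly 2 total connections.
Check the 18 heavy atoms by environment: 2× n (aromatic, X2) → no; 10× c (aromatic, X3) → no; 1× S (X2) → no; 1× N (charge +1, X3) → no; 1× O (charge -1, X1) → no; 1× O (X1) → no; 2× C (X2) → match.
That gives 2 matching atoms.

2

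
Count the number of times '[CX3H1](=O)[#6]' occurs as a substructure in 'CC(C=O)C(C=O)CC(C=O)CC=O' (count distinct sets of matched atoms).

4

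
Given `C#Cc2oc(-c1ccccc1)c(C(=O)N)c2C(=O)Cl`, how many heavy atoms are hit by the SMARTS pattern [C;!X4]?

Check the 19 heavy atoms by environment: 1× o (aromatic, X2) → no; 10× c (aromatic, X3) → no; 2× C (X2) → match; 2× C (X3) → match; 2× O (X1) → no; 1× N (X3) → no; 1× Cl (X1) → no.
Summing the matching environments: 2 + 2 = 4 matching atoms.

4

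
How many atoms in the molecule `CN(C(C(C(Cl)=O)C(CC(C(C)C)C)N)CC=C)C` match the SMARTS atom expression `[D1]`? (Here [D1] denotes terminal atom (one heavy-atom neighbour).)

9

The query [D1] means: atom with exactly one heavy-atom neighbour (degree 1).
Check the 19 heavy atoms by environment: 3× C (D2) → no; 6× C (D3) → no; 6× C (D1) → match; 1× O (D1) → match; 1× Cl (D1) → match; 1× N (D3) → no; 1× N (D1) → match.
Summing the matching environments: 6 + 1 + 1 + 1 = 9 matching atoms.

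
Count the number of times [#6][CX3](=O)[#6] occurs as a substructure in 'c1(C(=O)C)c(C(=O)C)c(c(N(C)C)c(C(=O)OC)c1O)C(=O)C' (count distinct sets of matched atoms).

[#6][CX3](=O)[#6] is the SMARTS for a ketone: a carbonyl carbon (no H) flanked by two carbons.
The molecule carries 3 separate instances of an acetyl/ketone group (-C(=O)CH3) meeting every constraint; each maps to a distinct set of atoms, giving 3 matches.

3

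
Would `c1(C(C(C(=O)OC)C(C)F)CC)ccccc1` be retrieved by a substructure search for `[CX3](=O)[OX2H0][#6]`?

Yes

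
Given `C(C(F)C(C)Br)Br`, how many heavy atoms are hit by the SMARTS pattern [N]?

Check the 7 heavy atoms by environment: 4× C → no; 2× Br → no; 1× F → no.
No environment satisfies the query, so 0 matching atoms.

0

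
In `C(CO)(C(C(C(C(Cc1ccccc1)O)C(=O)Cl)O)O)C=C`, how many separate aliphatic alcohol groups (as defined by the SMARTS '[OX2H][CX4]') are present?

4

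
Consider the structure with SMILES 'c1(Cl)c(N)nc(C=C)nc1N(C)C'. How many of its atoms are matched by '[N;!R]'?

2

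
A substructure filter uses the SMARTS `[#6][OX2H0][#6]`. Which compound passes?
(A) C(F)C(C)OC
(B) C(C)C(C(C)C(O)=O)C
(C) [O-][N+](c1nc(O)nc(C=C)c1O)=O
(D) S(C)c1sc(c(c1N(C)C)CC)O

A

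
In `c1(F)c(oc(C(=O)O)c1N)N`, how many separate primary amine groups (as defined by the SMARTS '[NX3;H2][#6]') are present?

2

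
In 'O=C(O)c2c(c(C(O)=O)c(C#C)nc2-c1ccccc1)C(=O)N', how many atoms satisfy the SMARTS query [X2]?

5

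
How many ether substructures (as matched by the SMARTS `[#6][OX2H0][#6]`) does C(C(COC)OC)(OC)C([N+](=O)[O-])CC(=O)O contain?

[#6][OX2H0][#6] is the SMARTS for an ether: an aliphatic oxygen bridging two carbons with no H on the oxygen.
The molecule carries 3 separate instances of a methoxy ether (-OCH3) meeting every constraint; each maps to a distinct set of atoms, giving 3 matches.

3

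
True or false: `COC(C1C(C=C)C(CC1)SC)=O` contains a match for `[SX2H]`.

The pattern [SX2H] describes an aliphatic sulfur with two connections, one being H — a thiol.
The closest candidate here is a methylthio ether (-SCH3), but the sulfur has H0 (bonded to two carbons), not H1. No other fragment satisfies the full query, so there is no match.

False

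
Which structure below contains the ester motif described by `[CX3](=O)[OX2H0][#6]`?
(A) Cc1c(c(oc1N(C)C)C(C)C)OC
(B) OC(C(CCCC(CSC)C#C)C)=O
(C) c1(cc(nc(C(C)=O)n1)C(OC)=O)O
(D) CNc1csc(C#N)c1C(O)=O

[CX3](=O)[OX2H0][#6] describes a carbonyl carbon bonded to an oxygen that is itself bonded to carbon (no H on that O) (an ester).
(A) has a methoxy ether (-OCH3) but the ether oxygen is not adjacent to a C=O carbon.
(B) has a carboxylic acid group (-C(=O)OH) but the singly-bonded O carries H (OX2H1, not H0).
(C) contains a methyl-ester group (-C(=O)OCH3), which satisfies every atom and bond constraint.
(D) has a carboxylic acid group (-C(=O)OH) but the singly-bonded O carries H (OX2H1, not H0).
So the answer is (C).

C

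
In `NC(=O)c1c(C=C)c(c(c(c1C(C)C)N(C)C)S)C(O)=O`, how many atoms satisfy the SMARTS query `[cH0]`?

6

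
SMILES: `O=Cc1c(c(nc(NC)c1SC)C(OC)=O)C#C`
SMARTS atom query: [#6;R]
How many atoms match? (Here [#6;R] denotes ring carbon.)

The query [#6;R] means: carbon that is part of a ring.
Check the 18 heavy atoms by environment: 1× n (aromatic, in 6-ring) → no; 5× c (aromatic, in 6-ring) → match; 1× S (acyclic) → no; 7× C (acyclic) → no; 1× N (acyclic) → no; 3× O (acyclic) → no.
That gives 5 matching atoms.

5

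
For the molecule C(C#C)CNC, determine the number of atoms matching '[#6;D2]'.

3

The query [#6;D2] means: any carbon bonded to exactly two heavy atoms.
Check the 6 heavy atoms by environment: 3× C (D2) → match; 2× C (D1) → no; 1× N (D2) → no.
That gives 3 matching atoms.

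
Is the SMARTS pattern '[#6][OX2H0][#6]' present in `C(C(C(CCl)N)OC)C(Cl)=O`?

Yes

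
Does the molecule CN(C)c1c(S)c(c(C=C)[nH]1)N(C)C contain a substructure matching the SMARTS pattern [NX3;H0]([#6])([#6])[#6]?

The pattern [NX3;H0]([#6])([#6])[#6] describes a trivalent nitrogen with no H, bonded to three carbons — a tertiary amine.
The molecule carries a dimethylamino group (-N(CH3)2), whose atoms satisfy every constraint of the query, so the pattern matches.

Yes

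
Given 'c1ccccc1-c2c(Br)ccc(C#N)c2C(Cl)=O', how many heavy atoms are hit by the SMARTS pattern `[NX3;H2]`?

The query [NX3;H2] means: aliphatic N with 3 total connections, two of them H — an -NH2 nitrogen (amine or amide).
Check the 18 heavy atoms by environment: 5× c (aromatic, H0, X3) → no; 7× c (aromatic, H1, X3) → no; 1× C (H0, X3) → no; 1× O (H0, X1) → no; 1× Cl (H0, X1) → no; 1× Br (H0, X1) → no; 1× C (H0, X2) → no; 1× N (H0, X1) → no.
No environment satisfies the query, so 0 matching atoms.

0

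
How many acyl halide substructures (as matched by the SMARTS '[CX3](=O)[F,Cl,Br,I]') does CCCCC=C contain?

[CX3](=O)[F,Cl,Br,I] is the SMARTS for an acyl halide: a carbonyl carbon bonded to a halogen.
No fragment in the molecule satisfies every constraint, giving 0 matches.

0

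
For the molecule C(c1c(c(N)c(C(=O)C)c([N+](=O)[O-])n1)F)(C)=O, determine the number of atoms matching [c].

5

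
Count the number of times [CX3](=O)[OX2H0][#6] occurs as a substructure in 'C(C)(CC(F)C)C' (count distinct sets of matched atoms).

0

[CX3](=O)[OX2H0][#6] is the SMARTS for an ester: a carbonyl carbon bonded to an oxygen that is itself bonded to carbon (no H on that O).
No fragment in the molecule satisfies every constraint, giving 0 matches.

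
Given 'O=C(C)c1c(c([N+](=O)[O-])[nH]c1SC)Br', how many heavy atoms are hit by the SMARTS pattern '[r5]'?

5

The query [r5] means: r5 matches atoms in a five-membered ring.
Check the 14 heavy atoms by environment: 1× n (aromatic, in 5-ring) → match; 4× c (aromatic, in 5-ring) → match; 1× S (acyclic) → no; 3× C (acyclic) → no; 1× Br (acyclic) → no; 1× N (charge +1, acyclic) → no; 1× O (charge -1, acyclic) → no; 2× O (acyclic) → no.
Summing the matching environments: 1 + 4 = 5 matching atoms.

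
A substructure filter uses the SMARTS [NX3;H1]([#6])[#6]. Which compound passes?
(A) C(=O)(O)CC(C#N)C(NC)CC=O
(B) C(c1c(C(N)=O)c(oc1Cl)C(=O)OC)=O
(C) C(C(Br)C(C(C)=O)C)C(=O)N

A

[NX3;H1]([#6])[#6] describes a trivalent nitrogen with one H, bonded to two carbons (a secondary amine).
(A) contains an N-methylamino group (-NHCH3), which satisfies every atom and bond constraint.
(B) has a primary amide (-C(=O)NH2) but the -C(=O)NH2 nitrogen has H2, not H1.
(C) has a primary amide (-C(=O)NH2) but the -C(=O)NH2 nitrogen has H2, not H1.
So the answer is (A).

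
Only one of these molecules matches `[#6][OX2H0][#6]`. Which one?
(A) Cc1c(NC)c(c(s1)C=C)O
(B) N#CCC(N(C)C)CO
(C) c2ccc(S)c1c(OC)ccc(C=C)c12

C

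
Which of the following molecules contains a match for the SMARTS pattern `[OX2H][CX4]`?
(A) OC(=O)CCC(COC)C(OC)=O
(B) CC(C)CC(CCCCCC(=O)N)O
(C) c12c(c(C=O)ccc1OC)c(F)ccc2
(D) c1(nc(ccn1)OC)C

B

[OX2H][CX4] describes a hydroxyl oxygen bound to an sp3 (X4) carbon (an aliphatic alcohol).
(A) has a carboxylic acid group (-C(=O)OH) but the -OH is on a CX3 carbonyl carbon, not a CX4 carbon.
(B) contains a hydroxyl group (-OH), which satisfies every atom and bond constraint.
(C) has a methoxy ether (-OCH3) but the oxygen has H0 (ether), not H1.
(D) has a methoxy ether (-OCH3) but the oxygen has H0 (ether), not H1.
So the answer is (B).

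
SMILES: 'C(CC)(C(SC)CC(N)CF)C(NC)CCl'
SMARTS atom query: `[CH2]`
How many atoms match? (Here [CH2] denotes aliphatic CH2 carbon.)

4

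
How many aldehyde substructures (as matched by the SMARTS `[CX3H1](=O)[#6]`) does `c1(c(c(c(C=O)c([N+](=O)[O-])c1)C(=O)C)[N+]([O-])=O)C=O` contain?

2

[CX3H1](=O)[#6] is the SMARTS for an aldehyde: an sp2 carbon with one H, double-bonded to O and single-bonded to carbon.
The molecule carries 2 separate instances of an aldehyde (-CHO) meeting every constraint; each maps to a distinct set of atoms, giving 2 matches.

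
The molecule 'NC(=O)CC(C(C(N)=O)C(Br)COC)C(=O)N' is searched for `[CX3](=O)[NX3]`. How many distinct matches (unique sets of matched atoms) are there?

3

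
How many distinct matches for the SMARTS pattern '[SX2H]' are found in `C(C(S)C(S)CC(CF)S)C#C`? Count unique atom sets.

3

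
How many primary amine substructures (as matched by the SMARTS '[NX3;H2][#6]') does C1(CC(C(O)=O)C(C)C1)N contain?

1

[NX3;H2][#6] is the SMARTS for a primary amine: a trivalent nitrogen with two H attached to carbon.
Exactly one fragment in the molecule meets all constraints, giving 1 match.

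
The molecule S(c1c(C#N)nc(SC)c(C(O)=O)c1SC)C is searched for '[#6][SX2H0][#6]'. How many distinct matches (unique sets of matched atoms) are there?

3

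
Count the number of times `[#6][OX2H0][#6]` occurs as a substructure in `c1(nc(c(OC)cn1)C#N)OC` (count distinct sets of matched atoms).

2

[#6][OX2H0][#6] is the SMARTS for an ether: an aliphatic oxygen bridging two carbons with no H on the oxygen.
The molecule carries 2 separate instances of a methoxy ether (-OCH3) meeting every constraint; each maps to a distinct set of atoms, giving 2 matches.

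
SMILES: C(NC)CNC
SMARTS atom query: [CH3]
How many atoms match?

The query [CH3] means: aliphatic carbon with exactly three hydrogens.
Check the 6 heavy atoms by environment: 2× C (H2) → no; 2× N (H1) → no; 2× C (H3) → match.
That gives 2 matching atoms.

2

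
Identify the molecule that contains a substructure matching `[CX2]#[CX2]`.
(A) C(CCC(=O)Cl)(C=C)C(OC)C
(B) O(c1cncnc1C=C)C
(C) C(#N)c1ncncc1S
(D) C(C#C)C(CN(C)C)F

D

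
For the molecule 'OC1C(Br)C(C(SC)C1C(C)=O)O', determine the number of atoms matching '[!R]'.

8

Check the 13 heavy atoms by environment: 5× C (in 5-ring) → no; 3× C (acyclic) → match; 3× O (acyclic) → match; 1× S (acyclic) → match; 1× Br (acyclic) → match.
Summing the matching environments: 3 + 3 + 1 + 1 = 8 matching atoms.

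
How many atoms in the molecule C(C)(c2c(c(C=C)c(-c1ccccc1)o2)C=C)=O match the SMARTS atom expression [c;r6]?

6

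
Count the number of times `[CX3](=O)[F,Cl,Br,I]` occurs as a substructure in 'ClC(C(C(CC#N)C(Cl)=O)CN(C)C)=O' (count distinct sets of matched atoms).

[CX3](=O)[F,Cl,Br,I] is the SMARTS for an acyl halide: a carbonyl carbon bonded to a halogen.
The molecule carries 2 separate instances of an acyl chloride (-C(=O)Cl) meeting every constraint; each maps to a distinct set of atoms, giving 2 matches.

2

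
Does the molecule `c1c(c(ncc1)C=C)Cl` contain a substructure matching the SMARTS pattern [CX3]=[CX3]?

The pattern [CX3]=[CX3] describes a non-aromatic C=C double bond between two sp2 carbons — an alkene.
The molecule carries a vinyl group (-CH=CH2), whose atoms satisfy every constraint of the query, so the pattern matches.

Yes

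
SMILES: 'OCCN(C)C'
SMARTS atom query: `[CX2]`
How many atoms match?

0

The query [CX2] means: C with X2: aliphatic carbon with exactly 2 total connections.
Check the 6 heavy atoms by environment: 4× C (X4) → no; 1× O (X2) → no; 1× N (X3) → no.
No environment satisfies the query, so 0 matching atoms.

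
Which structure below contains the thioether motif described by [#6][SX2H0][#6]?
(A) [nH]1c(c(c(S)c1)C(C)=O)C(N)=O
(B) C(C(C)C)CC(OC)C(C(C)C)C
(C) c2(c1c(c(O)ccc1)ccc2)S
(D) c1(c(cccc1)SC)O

[#6][SX2H0][#6] describes an aliphatic sulfur bridging two carbons with no H on the sulfur (a thioether).
(A) has a thiol (-SH) but the sulfur has H1, not H0 bridging two carbons.
(B) has a methoxy ether (-OCH3) but the bridging atom is O, not S.
(C) has a thiol (-SH) but the sulfur has H1, not H0 bridging two carbons.
(D) contains a methylthio ether (-SCH3), which satisfies every atom and bond constraint.
So the answer is (D).

D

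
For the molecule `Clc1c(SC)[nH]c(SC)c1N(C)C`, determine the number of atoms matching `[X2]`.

2

Check the 13 heavy atoms by environment: 1× n (aromatic, X3) → no; 4× c (aromatic, X3) → no; 1× N (X3) → no; 4× C (X4) → no; 2× S (X2) → match; 1× Cl (X1) → no.
That gives 2 matching atoms.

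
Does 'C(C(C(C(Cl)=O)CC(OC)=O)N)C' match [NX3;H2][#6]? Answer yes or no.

Yes

The pattern [NX3;H2][#6] describes a trivalent nitrogen with two H attached to carbon — a primary amine.
The molecule carries a primary amino group (-NH2), whose atoms satisfy every constraint of the query, so the pattern matches.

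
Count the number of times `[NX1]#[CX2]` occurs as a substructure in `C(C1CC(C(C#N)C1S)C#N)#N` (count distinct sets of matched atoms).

3

[NX1]#[CX2] is the SMARTS for a nitrile: a nitrogen triple-bonded to a two-connected carbon.
The molecule carries 3 separate instances of a nitrile (-C#N) meeting every constraint; each maps to a distinct set of atoms, giving 3 matches.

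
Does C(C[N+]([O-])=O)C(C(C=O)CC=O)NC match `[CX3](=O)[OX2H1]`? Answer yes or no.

No

The pattern [CX3](=O)[OX2H1] describes an sp2 carbon double-bonded to O and single-bonded to an -OH oxygen — a carboxylic acid.
The closest candidate here is an aldehyde (-CHO), but there is no singly-bonded oxygen on the carbonyl carbon. No other fragment satisfies the full query, so there is no match.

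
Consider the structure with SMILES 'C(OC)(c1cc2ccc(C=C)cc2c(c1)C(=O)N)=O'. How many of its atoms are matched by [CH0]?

The query [CH0] means: aliphatic carbon with no attached hydrogen.
Check the 19 heavy atoms by environment: 5× c (aromatic, H0) → no; 5× c (aromatic, H1) → no; 1× C (H1) → no; 1× C (H2) → no; 2× C (H0) → match; 3× O (H0) → no; 1× N (H2) → no; 1× C (H3) → no.
That gives 2 matching atoms.

2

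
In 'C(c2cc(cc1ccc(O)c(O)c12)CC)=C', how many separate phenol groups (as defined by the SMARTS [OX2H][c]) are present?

2

[OX2H][c] is the SMARTS for a phenol: a hydroxyl oxygen attached to an aromatic carbon.
The molecule carries 2 separate instances of a hydroxyl group (-OH) meeting every constraint; each maps to a distinct set of atoms, giving 2 matches.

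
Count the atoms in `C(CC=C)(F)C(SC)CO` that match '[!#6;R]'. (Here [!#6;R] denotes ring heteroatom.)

0

Check the 10 heavy atoms by environment: 7× C (acyclic) → no; 1× F (acyclic) → no; 1× O (acyclic) → no; 1× S (acyclic) → no.
No environment satisfies the query, so 0 matching atoms.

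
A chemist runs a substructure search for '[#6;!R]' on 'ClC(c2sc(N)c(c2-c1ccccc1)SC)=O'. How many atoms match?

2

The query [#6;!R] means: carbon not in any ring.
Check the 17 heavy atoms by environment: 1× s (aromatic, in 5-ring) → no; 4× c (aromatic, in 5-ring) → no; 6× c (aromatic, in 6-ring) → no; 2× C (acyclic) → match; 1× O (acyclic) → no; 1× Cl (acyclic) → no; 1× N (acyclic) → no; 1× S (acyclic) → no.
That gives 2 matching atoms.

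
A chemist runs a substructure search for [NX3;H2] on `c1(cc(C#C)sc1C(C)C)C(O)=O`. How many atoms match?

The query [NX3;H2] means: aliphatic N with 3 total connections, two of them H — an -NH2 nitrogen (amine or amide).
Check the 13 heavy atoms by environment: 1× s (aromatic, H0, X2) → no; 3× c (aromatic, H0, X3) → no; 1× c (aromatic, H1, X3) → no; 1× C (H0, X2) → no; 1× C (H1, X2) → no; 1× C (H1, X4) → no; 2× C (H3, X4) → no; 1× C (H0, X3) → no; 1× O (H0, X1) → no; 1× O (H1, X2) → no.
No environment satisfies the query, so 0 matching atoms.

0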